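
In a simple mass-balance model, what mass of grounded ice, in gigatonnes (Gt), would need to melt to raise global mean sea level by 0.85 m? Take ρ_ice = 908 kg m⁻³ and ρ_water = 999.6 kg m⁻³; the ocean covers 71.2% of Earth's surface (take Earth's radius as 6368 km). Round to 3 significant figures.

Required water volume = Δh × A = 0.85 m × 3.63×10^14 m² = 3.084×10^14 m³.
ρ_w = 999.6 kg m⁻³, so the mass of water = 3.084×10^14 m³ × 999.6 kg m⁻³ = 3.083×10^17 kg = 3.08×10^5 Gt (and the same mass of ice, by conservation).

≈ 3.08×10^5 Gt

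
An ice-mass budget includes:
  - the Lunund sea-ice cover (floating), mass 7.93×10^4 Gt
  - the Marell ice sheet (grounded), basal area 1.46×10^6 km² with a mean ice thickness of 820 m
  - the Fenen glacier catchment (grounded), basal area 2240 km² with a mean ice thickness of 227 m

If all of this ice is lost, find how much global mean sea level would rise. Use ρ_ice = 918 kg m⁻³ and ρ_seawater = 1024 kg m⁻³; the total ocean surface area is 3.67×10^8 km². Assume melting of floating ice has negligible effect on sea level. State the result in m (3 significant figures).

The Lunund sea-ice cover is floating and already displaces its own weight of water, so its melt adds essentially nothing to sea level.
Marell: ice volume = 1.46×10^6 km² × 820 m = 1.197×10^6 km³; 1.197×10^6 × (918/1024) = 1.073×10^6 km³ of water.
Fenen: ice volume = 2240 km² × 227 m = 508.5 km³; 508.5 × (918/1024) = 455.8 km³ of water.
Total added water ≈ 1.074×10^15 m³ over 3.67×10^14 m² → Δh = 2.93 m.

≈ 2.93 m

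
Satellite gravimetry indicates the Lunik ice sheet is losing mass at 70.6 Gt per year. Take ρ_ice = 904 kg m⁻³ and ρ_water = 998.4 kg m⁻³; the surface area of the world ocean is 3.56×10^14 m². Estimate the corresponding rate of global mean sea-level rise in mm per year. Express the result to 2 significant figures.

ρ_w = 998.4 kg m⁻³. Annual water volume added = 70.6 Gt / ρ_w = 7.060×10^13 kg / 998.4 kg m⁻³ = 7.071×10^10 m³.
Δh per year = 7.071×10^10 / 3.56×10^14 = 1.99×10^-4 m = 0.20 mm.

≈ 0.20 mm/yr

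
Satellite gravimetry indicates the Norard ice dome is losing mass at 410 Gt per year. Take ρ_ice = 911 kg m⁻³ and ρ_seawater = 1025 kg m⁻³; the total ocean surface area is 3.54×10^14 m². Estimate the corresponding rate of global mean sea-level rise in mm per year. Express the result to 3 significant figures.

≈ 1.13 mm/yr

ρ_w = 1025 kg m⁻³. Annual water volume added = 410 Gt / ρ_w = 4.100×10^14 kg / 1025 kg m⁻³ = 4.000×10^11 m³.
Δh per year = 4.000×10^11 / 3.54×10^14 = 1.13×10^-3 m = 1.13 mm.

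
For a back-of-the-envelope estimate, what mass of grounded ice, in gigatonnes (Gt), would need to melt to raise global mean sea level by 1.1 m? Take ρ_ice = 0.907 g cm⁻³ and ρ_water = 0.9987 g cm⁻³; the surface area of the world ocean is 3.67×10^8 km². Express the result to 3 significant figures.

Required water volume = Δh × A = 1.1 m × 3.67×10^14 m² = 4.037×10^14 m³.
ρ_w = 0.9987 g cm⁻³ = 998.7 kg m⁻³, so the mass of water = 4.037×10^14 m³ × 998.7 kg m⁻³ = 4.032×10^17 kg = 4.03×10^5 Gt (and the same mass of ice, by conservation).

≈ 4.03×10^5 Gt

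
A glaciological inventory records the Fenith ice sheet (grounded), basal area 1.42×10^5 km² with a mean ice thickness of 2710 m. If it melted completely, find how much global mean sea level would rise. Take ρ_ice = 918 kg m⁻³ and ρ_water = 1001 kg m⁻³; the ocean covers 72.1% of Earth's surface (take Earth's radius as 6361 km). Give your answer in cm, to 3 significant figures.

Fenith: ice volume = 1.42×10^5 km² × 2710 m = 3.848×10^5 km³; 3.848×10^5 × (918/1001) = 3.529×10^5 km³ of water.
Spread over 3.67×10^14 m² of ocean, Δh = 3.529×10^14 / 3.67×10^14 = 0.963 m = 96.3 cm.

≈ 96.3 cm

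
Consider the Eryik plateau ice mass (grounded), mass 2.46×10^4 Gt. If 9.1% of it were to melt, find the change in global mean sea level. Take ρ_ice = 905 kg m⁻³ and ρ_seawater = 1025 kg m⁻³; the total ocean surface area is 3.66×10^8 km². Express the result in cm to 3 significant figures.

Eryik: 0.091 × 2.46×10^4 Gt = 2.239×10^15 kg; dividing by ρ_w = 1025 kg m⁻³ gives 2.184×10^12 m³ of water.
Spread over 3.66×10^14 m² of ocean, Δh = 2.184×10^12 / 3.66×10^14 = 5.97×10^-3 m = 0.597 cm.

≈ 0.597 cm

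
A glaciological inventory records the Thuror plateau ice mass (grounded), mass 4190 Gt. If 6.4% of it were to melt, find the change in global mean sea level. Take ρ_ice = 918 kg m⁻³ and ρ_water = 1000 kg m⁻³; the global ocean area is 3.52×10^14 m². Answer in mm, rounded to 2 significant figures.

≈ 0.76 mm

Thuror: 0.064 × 4190 Gt = 2.682×10^14 kg; dividing by ρ_w = 1000 kg m⁻³ gives 2.682×10^11 m³ of water.
Spread over 3.52×10^14 m² of ocean, Δh = 2.682×10^11 / 3.52×10^14 = 7.62×10^-4 m = 0.76 mm.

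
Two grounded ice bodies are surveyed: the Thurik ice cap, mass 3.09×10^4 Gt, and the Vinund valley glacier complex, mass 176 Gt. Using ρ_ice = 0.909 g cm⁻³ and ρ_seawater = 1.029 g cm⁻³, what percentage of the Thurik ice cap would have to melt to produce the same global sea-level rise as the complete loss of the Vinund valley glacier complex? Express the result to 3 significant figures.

≈ 0.570 %

Equal sea-level rise means equal mass of meltwater, i.e. equal mass of ice lost.
Ice mass of Vinund: 1.760×10^14 kg; ice mass of Thurik: 3.090×10^16 kg.
Fraction required = 1.760×10^14 / 3.090×10^16 = 5.70×10^-3 → 0.570 %.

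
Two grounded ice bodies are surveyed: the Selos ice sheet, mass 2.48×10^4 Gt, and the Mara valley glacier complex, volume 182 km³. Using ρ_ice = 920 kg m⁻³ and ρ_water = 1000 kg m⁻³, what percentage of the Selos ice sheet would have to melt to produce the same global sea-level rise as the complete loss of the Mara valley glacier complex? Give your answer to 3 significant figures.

Equal sea-level rise means equal mass of meltwater, i.e. equal mass of ice lost.
Ice mass of Mara: 1.674×10^14 kg; ice mass of Selos: 2.480×10^16 kg.
Fraction required = 1.674×10^14 / 2.480×10^16 = 6.75×10^-3 → 0.675 %.

≈ 0.675 %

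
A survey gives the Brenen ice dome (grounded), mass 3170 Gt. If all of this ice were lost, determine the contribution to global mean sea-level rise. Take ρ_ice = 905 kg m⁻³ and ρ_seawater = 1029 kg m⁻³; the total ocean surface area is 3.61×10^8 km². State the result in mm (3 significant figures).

≈ 8.53 mm

Brenen: 3170 Gt = 3.170×10^15 kg; dividing by ρ_w = 1029 kg m⁻³ gives 3.081×10^12 m³ of water.
Spread over 3.61×10^14 m² of ocean, Δh = 3.081×10^12 / 3.61×10^14 = 8.53×10^-3 m = 8.53 mm.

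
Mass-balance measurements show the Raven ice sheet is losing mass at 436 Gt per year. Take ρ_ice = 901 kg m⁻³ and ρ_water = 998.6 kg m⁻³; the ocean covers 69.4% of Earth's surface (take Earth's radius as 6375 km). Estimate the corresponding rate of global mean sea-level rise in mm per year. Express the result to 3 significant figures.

≈ 1.23 mm/yr

ρ_w = 998.6 kg m⁻³. Annual water volume added = 436 Gt / ρ_w = 4.360×10^14 kg / 998.6 kg m⁻³ = 4.366×10^11 m³.
Δh per year = 4.366×10^11 / 3.54×10^14 = 1.23×10^-3 m = 1.23 mm.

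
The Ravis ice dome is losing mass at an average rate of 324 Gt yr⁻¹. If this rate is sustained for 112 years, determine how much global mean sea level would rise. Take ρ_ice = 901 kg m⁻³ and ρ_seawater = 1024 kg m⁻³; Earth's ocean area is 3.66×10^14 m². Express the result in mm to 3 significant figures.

≈ 96.8 mm

Total mass lost = 324 Gt/yr × 112 yr = 3.629×10^4 Gt = 3.629×10^16 kg.
ρ_w = 1024 kg m⁻³, so water volume = 3.629×10^16 / 1024 = 3.544×10^13 m³.
Δh = 3.544×10^13 / 3.66×10^14 = 0.0968 m = 96.8 mm.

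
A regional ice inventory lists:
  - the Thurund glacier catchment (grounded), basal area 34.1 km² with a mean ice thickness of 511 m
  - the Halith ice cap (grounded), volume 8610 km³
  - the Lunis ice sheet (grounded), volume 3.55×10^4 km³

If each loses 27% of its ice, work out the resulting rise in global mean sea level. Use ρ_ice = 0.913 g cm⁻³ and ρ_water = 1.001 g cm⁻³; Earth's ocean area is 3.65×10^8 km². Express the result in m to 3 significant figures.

Thurund: ice volume = 34.1 km² × 511 m = 17.43 km³; 0.27 × 17.43 × (913/1001) = 4.291 km³ of water.
Halith: 0.27 × 8610 km³ × (913/1001) = 2120 km³ of water.
Lunis: 0.27 × 3.55×10^4 km³ × (913/1001) = 8742 km³ of water.
Total added water ≈ 1.087×10^13 m³ over 3.65×10^14 m² → Δh = 0.0298 m.

≈ 0.0298 m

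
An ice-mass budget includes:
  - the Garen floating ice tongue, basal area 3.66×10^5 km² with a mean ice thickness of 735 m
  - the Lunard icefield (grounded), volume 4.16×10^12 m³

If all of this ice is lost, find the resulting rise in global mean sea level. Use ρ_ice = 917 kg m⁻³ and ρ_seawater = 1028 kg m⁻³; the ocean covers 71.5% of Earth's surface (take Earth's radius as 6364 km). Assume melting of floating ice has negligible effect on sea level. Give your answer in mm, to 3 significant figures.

The Garen floating ice tongue is floating and already displaces its own weight of water, so its melt adds essentially nothing to sea level.
Lunard: 4.16×10^12 m³ × (917/1028) = 3.711×10^12 m³ of water.
Total added water ≈ 3.711×10^12 m³ over 3.64×10^14 m² → Δh = 0.0102 m = 10.2 mm.

≈ 10.2 mm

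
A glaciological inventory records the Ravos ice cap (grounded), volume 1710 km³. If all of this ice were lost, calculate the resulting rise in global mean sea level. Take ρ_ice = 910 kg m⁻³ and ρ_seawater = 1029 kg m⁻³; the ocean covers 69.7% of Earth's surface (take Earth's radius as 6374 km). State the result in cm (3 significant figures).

Ravos: 1710 km³ × (910/1029) = 1512 km³ of water.
Spread over 3.56×10^14 m² of ocean, Δh = 1.512×10^12 / 3.56×10^14 = 4.25×10^-3 m = 0.425 cm.

≈ 0.425 cm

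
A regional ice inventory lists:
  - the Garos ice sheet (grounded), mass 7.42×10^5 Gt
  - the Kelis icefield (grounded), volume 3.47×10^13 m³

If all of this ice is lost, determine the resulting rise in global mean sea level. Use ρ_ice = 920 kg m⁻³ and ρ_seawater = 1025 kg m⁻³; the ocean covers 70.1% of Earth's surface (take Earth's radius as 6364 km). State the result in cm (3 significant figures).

Garos: 7.42×10^5 Gt = 7.420×10^17 kg; dividing by ρ_w = 1025 kg m⁻³ gives 7.239×10^14 m³ of water.
Kelis: 3.47×10^13 m³ × (920/1025) = 3.115×10^13 m³ of water.
Total added water ≈ 7.550×10^14 m³ over 3.57×10^14 m² → Δh = 2.12 m = 212 cm.

≈ 212 cm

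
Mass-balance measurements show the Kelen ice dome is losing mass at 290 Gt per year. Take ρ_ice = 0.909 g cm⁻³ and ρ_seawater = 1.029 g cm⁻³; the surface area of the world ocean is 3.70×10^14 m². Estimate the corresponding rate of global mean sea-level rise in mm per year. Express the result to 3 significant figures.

ρ_w = 1.029 g cm⁻³ = 1029 kg m⁻³. Annual water volume added = 290 Gt / ρ_w = 2.900×10^14 kg / 1029 kg m⁻³ = 2.818×10^11 m³.
Δh per year = 2.818×10^11 / 3.70×10^14 = 7.62×10^-4 m = 0.762 mm.

≈ 0.762 mm/yr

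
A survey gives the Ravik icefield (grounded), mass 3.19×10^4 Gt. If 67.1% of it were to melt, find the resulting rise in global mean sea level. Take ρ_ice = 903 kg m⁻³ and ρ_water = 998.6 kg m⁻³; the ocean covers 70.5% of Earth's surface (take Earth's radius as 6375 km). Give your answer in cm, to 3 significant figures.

≈ 5.95 cm

Ravik: 0.671 × 3.19×10^4 Gt = 2.140×10^16 kg; dividing by ρ_w = 998.6 kg m⁻³ gives 2.143×10^13 m³ of water.
Spread over 3.60×10^14 m² of ocean, Δh = 2.143×10^13 / 3.60×10^14 = 0.0595 m = 5.95 cm.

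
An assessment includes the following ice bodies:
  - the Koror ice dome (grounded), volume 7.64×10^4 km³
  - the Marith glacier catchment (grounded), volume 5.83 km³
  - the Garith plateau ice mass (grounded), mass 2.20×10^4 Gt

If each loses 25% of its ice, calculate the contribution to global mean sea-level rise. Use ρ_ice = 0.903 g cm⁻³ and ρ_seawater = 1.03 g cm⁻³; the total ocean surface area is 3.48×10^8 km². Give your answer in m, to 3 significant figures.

Koror: 0.25 × 7.64×10^4 km³ × (903/1030) = 1.674×10^4 km³ of water.
Marith: 0.25 × 5.83 km³ × (903/1030) = 1.278 km³ of water.
Garith: 0.25 × 2.20×10^4 Gt = 5.500×10^15 kg; dividing by ρ_w = 1.03 g cm⁻³ = 1030 kg m⁻³ gives 5.340×10^12 m³ of water.
Total added water ≈ 2.209×10^13 m³ over 3.48×10^14 m² → Δh = 0.0635 m.

≈ 0.0635 m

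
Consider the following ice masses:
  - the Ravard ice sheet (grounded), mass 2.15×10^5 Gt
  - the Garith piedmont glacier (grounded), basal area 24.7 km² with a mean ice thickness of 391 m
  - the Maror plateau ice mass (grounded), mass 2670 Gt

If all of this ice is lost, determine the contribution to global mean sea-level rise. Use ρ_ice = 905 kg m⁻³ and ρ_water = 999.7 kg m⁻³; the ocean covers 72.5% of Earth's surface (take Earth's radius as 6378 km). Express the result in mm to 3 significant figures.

Ravard: 2.15×10^5 Gt = 2.150×10^17 kg; dividing by ρ_w = 999.7 kg m⁻³ gives 2.151×10^14 m³ of water.
Garith: ice volume = 24.7 km² × 391 m = 9.658 km³; 9.658 × (905/999.7) = 8.743 km³ of water.
Maror: 2670 Gt = 2.670×10^15 kg; dividing by ρ_w = 999.7 kg m⁻³ gives 2.671×10^12 m³ of water.
Total added water ≈ 2.177×10^14 m³ over 3.71×10^14 m² → Δh = 0.588 m = 588 mm.

≈ 588 mm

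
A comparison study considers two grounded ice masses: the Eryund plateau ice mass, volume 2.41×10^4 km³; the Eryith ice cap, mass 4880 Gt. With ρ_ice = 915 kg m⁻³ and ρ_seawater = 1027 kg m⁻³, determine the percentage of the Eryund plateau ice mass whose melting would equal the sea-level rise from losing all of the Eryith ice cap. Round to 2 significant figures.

Equal sea-level rise means equal mass of meltwater, i.e. equal mass of ice lost.
Ice mass of Eryith: 4.880×10^15 kg; ice mass of Eryund: 2.205×10^16 kg.
Fraction required = 4.880×10^15 / 2.205×10^16 = 0.221 → 22 %.

≈ 22 %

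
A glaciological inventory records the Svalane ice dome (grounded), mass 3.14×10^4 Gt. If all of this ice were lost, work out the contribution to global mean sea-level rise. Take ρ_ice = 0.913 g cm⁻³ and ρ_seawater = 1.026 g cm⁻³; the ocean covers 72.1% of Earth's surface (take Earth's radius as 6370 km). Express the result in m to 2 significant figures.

Svalane: 3.14×10^4 Gt = 3.140×10^16 kg; dividing by ρ_w = 1.026 g cm⁻³ = 1026 kg m⁻³ gives 3.060×10^13 m³ of water.
Spread over 3.68×10^14 m² of ocean, Δh = 3.060×10^13 / 3.68×10^14 = 0.0832 m.

≈ 0.083 m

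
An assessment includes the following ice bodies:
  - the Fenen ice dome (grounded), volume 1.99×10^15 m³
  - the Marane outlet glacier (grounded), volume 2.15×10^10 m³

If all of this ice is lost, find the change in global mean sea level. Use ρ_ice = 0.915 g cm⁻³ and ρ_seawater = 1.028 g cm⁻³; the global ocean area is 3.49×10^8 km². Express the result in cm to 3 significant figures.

≈ 508 cm

Fenen: 1.99×10^15 m³ × (915/1028) = 1.771×10^15 m³ of water.
Marane: 2.15×10^10 m³ × (915/1028) = 1.914×10^10 m³ of water.
Total added water ≈ 1.771×10^15 m³ over 3.49×10^14 m² → Δh = 5.08 m = 508 cm.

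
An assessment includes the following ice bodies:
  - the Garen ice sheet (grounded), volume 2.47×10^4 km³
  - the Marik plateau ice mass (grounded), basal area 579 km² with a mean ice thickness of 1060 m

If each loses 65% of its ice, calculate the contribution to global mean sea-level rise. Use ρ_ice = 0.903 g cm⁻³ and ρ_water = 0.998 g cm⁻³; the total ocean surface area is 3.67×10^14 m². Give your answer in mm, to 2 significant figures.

≈ 41 mm

Garen: 0.65 × 2.47×10^4 km³ × (903/998) = 1.453×10^4 km³ of water.
Marik: ice volume = 579 km² × 1060 m = 613.7 km³; 0.65 × 613.7 × (903/998) = 361.0 km³ of water.
Total added water ≈ 1.489×10^13 m³ over 3.67×10^14 m² → Δh = 0.0406 m = 41 mm.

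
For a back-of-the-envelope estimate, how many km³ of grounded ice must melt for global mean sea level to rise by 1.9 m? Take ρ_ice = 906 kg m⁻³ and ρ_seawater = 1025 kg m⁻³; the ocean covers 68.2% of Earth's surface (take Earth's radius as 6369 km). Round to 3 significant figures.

≈ 7.47×10^5 km³

Required water volume = Δh × A = 1.9 m × 3.48×10^14 m² = 6.605×10^14 m³ = 6.605×10^5 km³.
Ice volume = water volume × ρ_w/ρ_ice = 6.605×10^5 × 1025/906 = 7.47×10^5 km³.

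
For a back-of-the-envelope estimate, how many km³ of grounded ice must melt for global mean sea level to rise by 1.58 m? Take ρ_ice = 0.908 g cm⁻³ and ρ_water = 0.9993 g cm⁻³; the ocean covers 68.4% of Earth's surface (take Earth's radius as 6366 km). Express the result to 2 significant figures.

≈ 6.1×10^5 km³

Required water volume = Δh × A = 1.58 m × 3.48×10^14 m² = 5.504×10^14 m³ = 5.504×10^5 km³.
Ice volume = water volume × ρ_w/ρ_ice = 5.504×10^5 × 999.3/908 = 6.1×10^5 km³.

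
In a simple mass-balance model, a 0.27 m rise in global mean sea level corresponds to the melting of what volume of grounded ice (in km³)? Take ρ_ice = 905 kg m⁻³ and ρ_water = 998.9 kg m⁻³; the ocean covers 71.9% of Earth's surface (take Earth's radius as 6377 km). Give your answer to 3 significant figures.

≈ 1.09×10^5 km³

Required water volume = Δh × A = 0.27 m × 3.67×10^14 m² = 9.921×10^13 m³ = 9.921×10^4 km³.
Ice volume = water volume × ρ_w/ρ_ice = 9.921×10^4 × 998.9/905 = 1.09×10^5 km³.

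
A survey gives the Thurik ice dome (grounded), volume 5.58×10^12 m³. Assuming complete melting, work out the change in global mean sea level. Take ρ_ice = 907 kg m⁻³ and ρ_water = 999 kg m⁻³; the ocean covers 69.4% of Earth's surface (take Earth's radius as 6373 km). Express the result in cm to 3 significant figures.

Thurik: 5.58×10^12 m³ × (907/999) = 5.066×10^12 m³ of water.
Spread over 3.54×10^14 m² of ocean, Δh = 5.066×10^12 / 3.54×10^14 = 0.0143 m = 1.43 cm.

≈ 1.43 cm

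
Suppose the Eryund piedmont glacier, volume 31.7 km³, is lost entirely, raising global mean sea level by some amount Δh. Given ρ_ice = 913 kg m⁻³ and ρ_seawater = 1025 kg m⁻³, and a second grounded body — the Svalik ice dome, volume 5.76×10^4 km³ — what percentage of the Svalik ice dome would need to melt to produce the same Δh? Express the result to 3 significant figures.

≈ 0.0550 %

Equal sea-level rise means equal mass of meltwater, i.e. equal mass of ice lost.
Ice mass of Eryund: 2.894×10^13 kg; ice mass of Svalik: 5.259×10^16 kg.
Fraction required = 2.894×10^13 / 5.259×10^16 = 5.50×10^-4 → 0.0550 %.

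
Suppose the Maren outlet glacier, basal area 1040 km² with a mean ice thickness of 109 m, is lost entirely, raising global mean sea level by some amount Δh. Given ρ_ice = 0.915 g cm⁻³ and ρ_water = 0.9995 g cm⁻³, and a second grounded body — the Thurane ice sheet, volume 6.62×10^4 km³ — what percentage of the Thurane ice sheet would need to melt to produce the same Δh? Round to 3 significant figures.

Equal sea-level rise means equal mass of meltwater, i.e. equal mass of ice lost.
Ice mass of Maren: 1.037×10^14 kg; ice mass of Thurane: 6.057×10^16 kg.
Fraction required = 1.037×10^14 / 6.057×10^16 = 1.71×10^-3 → 0.171 %.

≈ 0.171 %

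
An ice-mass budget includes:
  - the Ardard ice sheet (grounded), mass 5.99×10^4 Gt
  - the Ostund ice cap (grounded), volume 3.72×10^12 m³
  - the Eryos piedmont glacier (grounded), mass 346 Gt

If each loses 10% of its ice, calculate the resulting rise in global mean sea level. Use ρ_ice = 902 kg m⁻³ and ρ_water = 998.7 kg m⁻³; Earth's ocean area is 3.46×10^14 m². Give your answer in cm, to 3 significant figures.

≈ 1.84 cm

Ardard: 0.1 × 5.99×10^4 Gt = 5.990×10^15 kg; dividing by ρ_w = 998.7 kg m⁻³ gives 5.998×10^12 m³ of water.
Ostund: 0.1 × 3.72×10^12 m³ × (902/998.7) = 3.360×10^11 m³ of water.
Eryos: 0.1 × 346 Gt = 3.460×10^13 kg; dividing by ρ_w = 998.7 kg m⁻³ gives 3.465×10^10 m³ of water.
Total added water ≈ 6.368×10^12 m³ over 3.46×10^14 m² → Δh = 0.0184 m = 1.84 cm.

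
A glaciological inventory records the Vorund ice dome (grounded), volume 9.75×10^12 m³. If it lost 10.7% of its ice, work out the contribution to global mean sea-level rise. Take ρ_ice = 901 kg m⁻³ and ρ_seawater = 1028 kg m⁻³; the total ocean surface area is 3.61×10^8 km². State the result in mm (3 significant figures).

≈ 2.53 mm

Vorund: 0.107 × 9.75×10^12 m³ × (901/1028) = 9.144×10^11 m³ of water.
Spread over 3.61×10^14 m² of ocean, Δh = 9.144×10^11 / 3.61×10^14 = 2.53×10^-3 m = 2.53 mm.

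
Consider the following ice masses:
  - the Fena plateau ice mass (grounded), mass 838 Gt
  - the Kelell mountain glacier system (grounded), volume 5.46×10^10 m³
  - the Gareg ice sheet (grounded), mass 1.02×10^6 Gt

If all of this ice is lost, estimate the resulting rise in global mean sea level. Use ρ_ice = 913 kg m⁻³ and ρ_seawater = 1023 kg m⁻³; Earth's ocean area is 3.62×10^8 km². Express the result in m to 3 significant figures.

Fena: 838 Gt = 8.380×10^14 kg; dividing by ρ_w = 1023 kg m⁻³ gives 8.192×10^11 m³ of water.
Kelell: 5.46×10^10 m³ × (913/1023) = 4.873×10^10 m³ of water.
Gareg: 1.02×10^6 Gt = 1.020×10^18 kg; dividing by ρ_w = 1023 kg m⁻³ gives 9.971×10^14 m³ of water.
Total added water ≈ 9.979×10^14 m³ over 3.62×10^14 m² → Δh = 2.76 m.

≈ 2.76 m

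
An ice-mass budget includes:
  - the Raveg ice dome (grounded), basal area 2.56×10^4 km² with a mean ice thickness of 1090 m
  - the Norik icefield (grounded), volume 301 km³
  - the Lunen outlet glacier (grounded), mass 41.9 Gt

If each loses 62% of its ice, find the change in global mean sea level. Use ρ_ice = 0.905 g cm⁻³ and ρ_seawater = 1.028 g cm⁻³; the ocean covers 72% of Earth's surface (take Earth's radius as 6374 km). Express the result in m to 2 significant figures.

≈ 0.042 m

Raveg: ice volume = 2.56×10^4 km² × 1090 m = 2.790×10^4 km³; 0.62 × 2.790×10^4 × (905/1028) = 1.523×10^4 km³ of water.
Norik: 0.62 × 301 km³ × (905/1028) = 164.3 km³ of water.
Lunen: 0.62 × 41.9 Gt = 2.598×10^13 kg; dividing by ρ_w = 1.028 g cm⁻³ = 1028 kg m⁻³ gives 2.527×10^10 m³ of water.
Total added water ≈ 1.542×10^13 m³ over 3.68×10^14 m² → Δh = 0.0419 m.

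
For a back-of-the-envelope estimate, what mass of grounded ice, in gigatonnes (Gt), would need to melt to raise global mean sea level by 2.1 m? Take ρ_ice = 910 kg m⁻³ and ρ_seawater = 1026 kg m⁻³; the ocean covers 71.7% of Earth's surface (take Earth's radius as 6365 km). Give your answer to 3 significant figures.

≈ 7.86×10^5 Gt

Required water volume = Δh × A = 2.1 m × 3.65×10^14 m² = 7.666×10^14 m³.
ρ_w = 1026 kg m⁻³, so the mass of water = 7.666×10^14 m³ × 1026 kg m⁻³ = 7.865×10^17 kg = 7.86×10^5 Gt (and the same mass of ice, by conservation).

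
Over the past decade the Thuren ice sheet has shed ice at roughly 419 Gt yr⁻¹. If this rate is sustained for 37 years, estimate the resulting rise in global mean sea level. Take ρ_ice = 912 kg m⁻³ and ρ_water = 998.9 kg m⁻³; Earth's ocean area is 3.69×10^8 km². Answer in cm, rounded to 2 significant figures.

≈ 4.2 cm

Total mass lost = 419 Gt/yr × 37 yr = 1.550×10^4 Gt = 1.550×10^16 kg.
ρ_w = 998.9 kg m⁻³, so water volume = 1.550×10^16 / 998.9 = 1.552×10^13 m³.
Δh = 1.552×10^13 / 3.69×10^14 = 0.0421 m = 4.2 cm.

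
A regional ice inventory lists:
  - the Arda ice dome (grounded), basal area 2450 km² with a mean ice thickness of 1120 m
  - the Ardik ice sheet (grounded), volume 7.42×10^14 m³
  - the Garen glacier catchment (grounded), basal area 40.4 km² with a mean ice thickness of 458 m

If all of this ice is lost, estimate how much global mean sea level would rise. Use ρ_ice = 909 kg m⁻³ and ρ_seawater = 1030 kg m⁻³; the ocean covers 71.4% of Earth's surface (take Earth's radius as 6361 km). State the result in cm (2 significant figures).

≈ 180 cm

Arda: ice volume = 2450 km² × 1120 m = 2744 km³; 2744 × (909/1030) = 2422 km³ of water.
Ardik: 7.42×10^14 m³ × (909/1030) = 6.548×10^14 m³ of water.
Garen: ice volume = 40.4 km² × 458 m = 18.50 km³; 18.50 × (909/1030) = 16.33 km³ of water.
Total added water ≈ 6.573×10^14 m³ over 3.63×10^14 m² → Δh = 1.81 m = 180 cm.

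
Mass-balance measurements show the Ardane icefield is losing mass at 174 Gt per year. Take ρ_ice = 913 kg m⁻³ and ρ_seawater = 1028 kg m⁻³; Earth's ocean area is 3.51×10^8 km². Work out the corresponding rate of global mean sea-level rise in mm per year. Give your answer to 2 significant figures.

≈ 0.48 mm/yr

ρ_w = 1028 kg m⁻³. Annual water volume added = 174 Gt / ρ_w = 1.740×10^14 kg / 1028 kg m⁻³ = 1.693×10^11 m³.
Δh per year = 1.693×10^11 / 3.51×10^14 = 4.82×10^-4 m = 0.48 mm.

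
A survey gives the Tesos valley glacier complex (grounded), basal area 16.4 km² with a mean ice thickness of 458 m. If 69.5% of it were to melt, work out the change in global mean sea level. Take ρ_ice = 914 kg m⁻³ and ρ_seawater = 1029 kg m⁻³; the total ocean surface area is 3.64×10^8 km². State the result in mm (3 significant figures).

≈ 0.0127 mm

Tesos: ice volume = 16.4 km² × 458 m = 7.511 km³; 0.695 × 7.511 × (914/1029) = 4.637 km³ of water.
Spread over 3.64×10^14 m² of ocean, Δh = 4.637×10^9 / 3.64×10^14 = 1.27×10^-5 m = 0.0127 mm.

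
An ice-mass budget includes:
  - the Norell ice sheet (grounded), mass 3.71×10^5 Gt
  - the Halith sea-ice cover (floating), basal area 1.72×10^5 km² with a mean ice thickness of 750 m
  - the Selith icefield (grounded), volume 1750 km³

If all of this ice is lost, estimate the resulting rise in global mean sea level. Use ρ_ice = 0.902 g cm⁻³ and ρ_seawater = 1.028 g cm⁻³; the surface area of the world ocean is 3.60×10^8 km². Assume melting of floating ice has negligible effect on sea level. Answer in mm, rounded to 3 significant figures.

≈ 1010 mm

Norell: 3.71×10^5 Gt = 3.710×10^17 kg; dividing by ρ_w = 1.028 g cm⁻³ = 1028 kg m⁻³ gives 3.609×10^14 m³ of water.
The Halith sea-ice cover is floating and already displaces its own weight of water, so its melt adds essentially nothing to sea level.
Selith: 1750 km³ × (902/1028) = 1536 km³ of water.
Total added water ≈ 3.624×10^14 m³ over 3.60×10^14 m² → Δh = 1.01 m = 1010 mm.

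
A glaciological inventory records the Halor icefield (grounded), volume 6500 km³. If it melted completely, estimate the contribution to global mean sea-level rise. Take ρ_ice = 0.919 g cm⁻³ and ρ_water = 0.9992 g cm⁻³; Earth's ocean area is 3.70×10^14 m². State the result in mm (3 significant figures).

Halor: 6500 km³ × (919/999.2) = 5978 km³ of water.
Spread over 3.70×10^14 m² of ocean, Δh = 5.978×10^12 / 3.70×10^14 = 0.0162 m = 16.2 mm.

≈ 16.2 mm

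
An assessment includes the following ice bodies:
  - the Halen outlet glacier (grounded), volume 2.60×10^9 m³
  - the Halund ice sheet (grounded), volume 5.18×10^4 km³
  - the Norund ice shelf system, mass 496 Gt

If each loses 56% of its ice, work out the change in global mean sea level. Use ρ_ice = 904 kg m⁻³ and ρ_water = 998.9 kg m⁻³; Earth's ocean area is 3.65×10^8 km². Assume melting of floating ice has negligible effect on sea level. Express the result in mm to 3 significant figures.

≈ 71.9 mm

Halen: 0.56 × 2.60×10^9 m³ × (904/998.9) = 1.318×10^9 m³ of water.
Halund: 0.56 × 5.18×10^4 km³ × (904/998.9) = 2.625×10^4 km³ of water.
The Norund ice shelf system is floating and already displaces its own weight of water, so its melt adds essentially nothing to sea level.
Total added water ≈ 2.625×10^13 m³ over 3.65×10^14 m² → Δh = 0.0719 m = 71.9 mm.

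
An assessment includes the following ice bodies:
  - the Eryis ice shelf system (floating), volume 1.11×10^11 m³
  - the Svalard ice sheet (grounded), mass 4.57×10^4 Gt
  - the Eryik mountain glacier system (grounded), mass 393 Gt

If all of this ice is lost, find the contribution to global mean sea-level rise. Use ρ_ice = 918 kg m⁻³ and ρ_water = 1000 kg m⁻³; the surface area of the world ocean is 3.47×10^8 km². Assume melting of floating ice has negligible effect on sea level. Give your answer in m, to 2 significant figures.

≈ 0.13 m

The Eryis ice shelf system is floating and already displaces its own weight of water, so its melt adds essentially nothing to sea level.
Svalard: 4.57×10^4 Gt = 4.570×10^16 kg; dividing by ρ_w = 1000 kg m⁻³ gives 4.570×10^13 m³ of water.
Eryik: 393 Gt = 3.930×10^14 kg; dividing by ρ_w = 1000 kg m⁻³ gives 3.930×10^11 m³ of water.
Total added water ≈ 4.609×10^13 m³ over 3.47×10^14 m² → Δh = 0.133 m.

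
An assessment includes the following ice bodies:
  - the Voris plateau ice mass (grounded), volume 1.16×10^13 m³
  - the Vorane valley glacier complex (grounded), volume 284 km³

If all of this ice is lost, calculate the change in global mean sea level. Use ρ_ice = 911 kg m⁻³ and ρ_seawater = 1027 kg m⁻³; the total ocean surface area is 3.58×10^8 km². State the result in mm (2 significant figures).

≈ 29 mm

Voris: 1.16×10^13 m³ × (911/1027) = 1.029×10^13 m³ of water.
Vorane: 284 km³ × (911/1027) = 251.9 km³ of water.
Total added water ≈ 1.054×10^13 m³ over 3.58×10^14 m² → Δh = 0.0294 m = 29 mm.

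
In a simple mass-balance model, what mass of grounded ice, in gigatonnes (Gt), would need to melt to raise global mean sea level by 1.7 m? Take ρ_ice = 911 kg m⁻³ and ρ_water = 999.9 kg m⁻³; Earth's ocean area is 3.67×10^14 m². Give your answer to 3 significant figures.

Required water volume = Δh × A = 1.7 m × 3.67×10^14 m² = 6.239×10^14 m³.
ρ_w = 999.9 kg m⁻³, so the mass of water = 6.239×10^14 m³ × 999.9 kg m⁻³ = 6.238×10^17 kg = 6.24×10^5 Gt (and the same mass of ice, by conservation).

≈ 6.24×10^5 Gt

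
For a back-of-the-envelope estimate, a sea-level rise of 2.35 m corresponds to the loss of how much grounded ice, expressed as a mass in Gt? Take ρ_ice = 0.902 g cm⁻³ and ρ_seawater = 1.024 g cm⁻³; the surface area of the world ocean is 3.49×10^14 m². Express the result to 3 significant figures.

≈ 8.40×10^5 Gt

Required water volume = Δh × A = 2.35 m × 3.49×10^14 m² = 8.202×10^14 m³.
ρ_w = 1.024 g cm⁻³ = 1024 kg m⁻³, so the mass of water = 8.202×10^14 m³ × 1024 kg m⁻³ = 8.398×10^17 kg = 8.40×10^5 Gt (and the same mass of ice, by conservation).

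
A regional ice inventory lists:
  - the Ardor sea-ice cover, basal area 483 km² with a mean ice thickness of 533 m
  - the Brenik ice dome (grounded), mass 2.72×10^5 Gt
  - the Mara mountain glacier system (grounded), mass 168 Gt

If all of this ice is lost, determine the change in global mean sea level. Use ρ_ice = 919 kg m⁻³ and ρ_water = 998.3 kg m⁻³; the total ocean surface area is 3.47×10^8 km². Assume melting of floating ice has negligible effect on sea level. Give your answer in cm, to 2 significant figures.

≈ 79 cm

The Ardor sea-ice cover is floating and already displaces its own weight of water, so its melt adds essentially nothing to sea level.
Brenik: 2.72×10^5 Gt = 2.720×10^17 kg; dividing by ρ_w = 998.3 kg m⁻³ gives 2.725×10^14 m³ of water.
Mara: 168 Gt = 1.680×10^14 kg; dividing by ρ_w = 998.3 kg m⁻³ gives 1.683×10^11 m³ of water.
Total added water ≈ 2.726×10^14 m³ over 3.47×10^14 m² → Δh = 0.786 m = 79 cm.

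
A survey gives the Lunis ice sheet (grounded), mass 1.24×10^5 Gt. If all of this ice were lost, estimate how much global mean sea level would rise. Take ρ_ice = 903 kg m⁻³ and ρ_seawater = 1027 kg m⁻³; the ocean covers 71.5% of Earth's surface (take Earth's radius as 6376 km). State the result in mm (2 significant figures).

≈ 330 mm

Lunis: 1.24×10^5 Gt = 1.240×10^17 kg; dividing by ρ_w = 1027 kg m⁻³ gives 1.207×10^14 m³ of water.
Spread over 3.65×10^14 m² of ocean, Δh = 1.207×10^14 / 3.65×10^14 = 0.331 m = 330 mm.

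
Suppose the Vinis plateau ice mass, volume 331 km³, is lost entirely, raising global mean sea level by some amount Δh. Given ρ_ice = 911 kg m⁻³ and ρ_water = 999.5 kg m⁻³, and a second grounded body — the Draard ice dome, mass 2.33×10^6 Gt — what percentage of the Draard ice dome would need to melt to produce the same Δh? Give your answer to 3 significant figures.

Equal sea-level rise means equal mass of meltwater, i.e. equal mass of ice lost.
Ice mass of Vinis: 3.015×10^14 kg; ice mass of Draard: 2.330×10^18 kg.
Fraction required = 3.015×10^14 / 2.330×10^18 = 1.29×10^-4 → 0.0129 %.

≈ 0.0129 %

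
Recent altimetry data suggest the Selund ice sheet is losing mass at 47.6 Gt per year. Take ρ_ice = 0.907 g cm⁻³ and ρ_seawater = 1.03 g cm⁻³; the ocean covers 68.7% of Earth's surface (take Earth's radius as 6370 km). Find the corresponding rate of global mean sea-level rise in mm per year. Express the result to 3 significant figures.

≈ 0.132 mm/yr

ρ_w = 1.03 g cm⁻³ = 1030 kg m⁻³. Annual water volume added = 47.6 Gt / ρ_w = 4.760×10^13 kg / 1030 kg m⁻³ = 4.621×10^10 m³.
Δh per year = 4.621×10^10 / 3.50×10^14 = 1.32×10^-4 m = 0.132 mm.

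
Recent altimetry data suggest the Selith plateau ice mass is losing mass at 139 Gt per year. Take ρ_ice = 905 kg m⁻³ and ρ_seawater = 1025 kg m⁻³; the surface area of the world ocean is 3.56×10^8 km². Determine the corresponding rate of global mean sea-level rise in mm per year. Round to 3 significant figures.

ρ_w = 1025 kg m⁻³. Annual water volume added = 139 Gt / ρ_w = 1.390×10^14 kg / 1025 kg m⁻³ = 1.356×10^11 m³.
Δh per year = 1.356×10^11 / 3.56×10^14 = 3.81×10^-4 m = 0.381 mm.

≈ 0.381 mm/yr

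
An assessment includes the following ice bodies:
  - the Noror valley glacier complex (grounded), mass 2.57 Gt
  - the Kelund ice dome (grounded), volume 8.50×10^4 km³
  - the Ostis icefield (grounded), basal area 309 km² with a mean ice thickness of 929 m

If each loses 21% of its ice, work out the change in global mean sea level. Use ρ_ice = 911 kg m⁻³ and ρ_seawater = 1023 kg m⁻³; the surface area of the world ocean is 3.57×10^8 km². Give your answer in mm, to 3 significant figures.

≈ 44.7 mm

Noror: 0.21 × 2.57 Gt = 5.397×10^11 kg; dividing by ρ_w = 1023 kg m⁻³ gives 5.276×10^8 m³ of water.
Kelund: 0.21 × 8.50×10^4 km³ × (911/1023) = 1.590×10^4 km³ of water.
Ostis: ice volume = 309 km² × 929 m = 287.1 km³; 0.21 × 287.1 × (911/1023) = 53.68 km³ of water.
Total added water ≈ 1.595×10^13 m³ over 3.57×10^14 m² → Δh = 0.0447 m = 44.7 mm.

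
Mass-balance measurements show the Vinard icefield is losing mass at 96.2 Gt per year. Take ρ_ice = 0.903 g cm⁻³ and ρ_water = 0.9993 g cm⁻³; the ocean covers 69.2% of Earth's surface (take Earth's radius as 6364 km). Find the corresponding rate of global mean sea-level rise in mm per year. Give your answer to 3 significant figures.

ρ_w = 0.9993 g cm⁻³ = 999.3 kg m⁻³. Annual water volume added = 96.2 Gt / ρ_w = 9.620×10^13 kg / 999.3 kg m⁻³ = 9.627×10^10 m³.
Δh per year = 9.627×10^10 / 3.52×10^14 = 2.73×10^-4 m = 0.273 mm.

≈ 0.273 mm/yr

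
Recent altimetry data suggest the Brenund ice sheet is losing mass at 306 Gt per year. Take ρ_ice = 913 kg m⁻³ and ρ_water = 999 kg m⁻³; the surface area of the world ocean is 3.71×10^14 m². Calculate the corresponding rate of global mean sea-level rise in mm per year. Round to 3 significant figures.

ρ_w = 999 kg m⁻³. Annual water volume added = 306 Gt / ρ_w = 3.060×10^14 kg / 999 kg m⁻³ = 3.063×10^11 m³.
Δh per year = 3.063×10^11 / 3.71×10^14 = 8.26×10^-4 m = 0.826 mm.

≈ 0.826 mm/yr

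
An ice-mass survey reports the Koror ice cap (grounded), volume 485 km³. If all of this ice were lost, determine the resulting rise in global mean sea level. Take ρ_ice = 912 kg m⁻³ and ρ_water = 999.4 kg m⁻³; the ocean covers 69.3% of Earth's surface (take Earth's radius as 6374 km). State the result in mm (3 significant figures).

Koror: 485 km³ × (912/999.4) = 442.6 km³ of water.
Spread over 3.54×10^14 m² of ocean, Δh = 4.426×10^11 / 3.54×10^14 = 1.25×10^-3 m = 1.25 mm.

≈ 1.25 mm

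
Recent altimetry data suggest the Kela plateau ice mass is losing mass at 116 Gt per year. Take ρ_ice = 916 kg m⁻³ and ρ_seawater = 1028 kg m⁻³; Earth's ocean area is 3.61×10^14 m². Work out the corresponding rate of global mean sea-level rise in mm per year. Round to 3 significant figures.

ρ_w = 1028 kg m⁻³. Annual water volume added = 116 Gt / ρ_w = 1.160×10^14 kg / 1028 kg m⁻³ = 1.128×10^11 m³.
Δh per year = 1.128×10^11 / 3.61×10^14 = 3.13×10^-4 m = 0.313 mm.

≈ 0.313 mm/yr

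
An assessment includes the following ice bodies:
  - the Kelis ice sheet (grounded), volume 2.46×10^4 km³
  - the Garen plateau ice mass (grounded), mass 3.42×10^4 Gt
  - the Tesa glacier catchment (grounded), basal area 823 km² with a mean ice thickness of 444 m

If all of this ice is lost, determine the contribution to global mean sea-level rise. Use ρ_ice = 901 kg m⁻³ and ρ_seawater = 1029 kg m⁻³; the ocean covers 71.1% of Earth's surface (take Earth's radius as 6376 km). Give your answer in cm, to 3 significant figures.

Kelis: 2.46×10^4 km³ × (901/1029) = 2.154×10^4 km³ of water.
Garen: 3.42×10^4 Gt = 3.420×10^16 kg; dividing by ρ_w = 1029 kg m⁻³ gives 3.324×10^13 m³ of water.
Tesa: ice volume = 823 km² × 444 m = 365.4 km³; 365.4 × (901/1029) = 320.0 km³ of water.
Total added water ≈ 5.510×10^13 m³ over 3.63×10^14 m² → Δh = 0.152 m = 15.2 cm.

≈ 15.2 cm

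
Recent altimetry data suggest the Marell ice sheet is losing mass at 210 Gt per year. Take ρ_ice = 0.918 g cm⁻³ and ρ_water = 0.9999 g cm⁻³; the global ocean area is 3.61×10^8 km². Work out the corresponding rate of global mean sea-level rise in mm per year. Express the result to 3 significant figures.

ρ_w = 0.9999 g cm⁻³ = 999.9 kg m⁻³. Annual water volume added = 210 Gt / ρ_w = 2.100×10^14 kg / 999.9 kg m⁻³ = 2.100×10^11 m³.
Δh per year = 2.100×10^11 / 3.61×10^14 = 5.82×10^-4 m = 0.582 mm.

≈ 0.582 mm/yr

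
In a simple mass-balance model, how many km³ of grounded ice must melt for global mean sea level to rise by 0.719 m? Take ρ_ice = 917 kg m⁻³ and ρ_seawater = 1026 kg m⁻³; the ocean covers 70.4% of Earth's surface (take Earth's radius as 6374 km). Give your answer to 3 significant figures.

≈ 2.89×10^5 km³

Required water volume = Δh × A = 0.719 m × 3.59×10^14 m² = 2.584×10^14 m³ = 2.584×10^5 km³.
Ice volume = water volume × ρ_w/ρ_ice = 2.584×10^5 × 1026/917 = 2.89×10^5 km³.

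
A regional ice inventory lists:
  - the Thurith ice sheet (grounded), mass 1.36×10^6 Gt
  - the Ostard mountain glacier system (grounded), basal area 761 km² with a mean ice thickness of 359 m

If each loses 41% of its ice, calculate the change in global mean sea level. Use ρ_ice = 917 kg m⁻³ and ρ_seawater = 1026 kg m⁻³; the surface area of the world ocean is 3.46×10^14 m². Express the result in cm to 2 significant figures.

Thurith: 0.41 × 1.36×10^6 Gt = 5.576×10^17 kg; dividing by ρ_w = 1026 kg m⁻³ gives 5.435×10^14 m³ of water.
Ostard: ice volume = 761 km² × 359 m = 273.2 km³; 0.41 × 273.2 × (917/1026) = 100.1 km³ of water.
Total added water ≈ 5.436×10^14 m³ over 3.46×10^14 m² → Δh = 1.57 m = 160 cm.

≈ 160 cm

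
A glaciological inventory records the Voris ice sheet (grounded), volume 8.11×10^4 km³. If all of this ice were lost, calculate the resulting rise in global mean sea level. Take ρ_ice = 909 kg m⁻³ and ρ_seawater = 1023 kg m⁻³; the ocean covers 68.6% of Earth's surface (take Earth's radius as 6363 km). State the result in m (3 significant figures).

≈ 0.206 m

Voris: 8.11×10^4 km³ × (909/1023) = 7.206×10^4 km³ of water.
Spread over 3.49×10^14 m² of ocean, Δh = 7.206×10^13 / 3.49×10^14 = 0.206 m.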